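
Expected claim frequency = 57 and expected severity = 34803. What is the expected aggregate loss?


E[S] = E[N] * E[X]
= 57 * 34803
= 1.9838e+06


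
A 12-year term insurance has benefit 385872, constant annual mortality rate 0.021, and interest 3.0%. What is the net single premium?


NSP = benefit * sum_{k=0}^{n-1} k_p_x * q * v^(k+1)
With constant q=0.021, v=0.970874
Sum = 0.187895
NSP = 385872 * 0.187895
= 72503.5398


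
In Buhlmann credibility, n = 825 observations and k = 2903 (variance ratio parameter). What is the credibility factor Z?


Z = n / (n + k)
= 825 / (825 + 2903)
= 825 / 3728
= 0.2213


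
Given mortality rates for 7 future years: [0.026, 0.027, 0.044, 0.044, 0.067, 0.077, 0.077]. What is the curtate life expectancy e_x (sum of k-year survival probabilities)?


e_x = sum_{k=1}^{n} k_p_x
k_p_x values:
  1_p_x = 0.974
  2_p_x = 0.947702
  3_p_x = 0.906003
  4_p_x = 0.866139
  5_p_x = 0.808108
  6_p_x = 0.745883
  7_p_x = 0.68845
e_x = 5.9363


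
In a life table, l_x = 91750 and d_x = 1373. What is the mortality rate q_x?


q_x = d_x / l_x
= 1373 / 91750
= 0.015


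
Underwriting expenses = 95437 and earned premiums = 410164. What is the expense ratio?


Expense ratio = expenses / premiums
= 95437 / 410164
= 0.2327


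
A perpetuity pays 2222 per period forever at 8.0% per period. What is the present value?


PV = PMT / i
= 2222 / 0.08
= 27775.0


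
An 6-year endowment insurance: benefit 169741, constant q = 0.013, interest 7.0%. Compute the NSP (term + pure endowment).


Term component = 10208.2641
Pure endowment = 6_p_x * v^6 * benefit = 0.924491 * 0.666342 * 169741 = 104565.16
NSP = 114773.4241


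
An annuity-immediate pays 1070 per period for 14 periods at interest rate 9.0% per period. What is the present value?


PV = PMT * (1 - (1+i)^(-n)) / i
= 1070 * (1 - (1+0.09)^(-14)) / 0.09
= 1070 * (1 - 0.299246) / 0.09
= 1070 * 7.78615
= 8331.1809


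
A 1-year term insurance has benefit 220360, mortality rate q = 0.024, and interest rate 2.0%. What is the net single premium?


NSP = benefit * q * v
v = 1/(1+i) = 0.980392
NSP = 220360 * 0.024 * 0.980392
= 5184.9412


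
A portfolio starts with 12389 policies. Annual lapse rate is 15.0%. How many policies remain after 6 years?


remaining = initial * (1 - lapse)^years
= 12389 * (1 - 0.15)^6
= 12389 * 0.37715
= 4672.5053


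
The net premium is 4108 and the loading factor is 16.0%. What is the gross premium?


Gross = net * (1 + loading)
= 4108 * (1 + 0.16)
= 4108 * 1.16
= 4765.28


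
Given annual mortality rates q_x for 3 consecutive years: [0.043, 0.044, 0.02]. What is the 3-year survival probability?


p_k = 1 - q_k for each year
Survival = product of (1 - q_k)
= 0.957 * 0.956 * 0.98
= 0.8966


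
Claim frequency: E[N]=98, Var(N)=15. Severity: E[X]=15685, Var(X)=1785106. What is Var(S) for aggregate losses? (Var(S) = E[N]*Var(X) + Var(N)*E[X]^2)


Var(S) = E[N]*Var(X) + Var(N)*E[X]^2
= 98*1785106 + 15*15685^2
= 174940388 + 3690288375
= 3.8652e+09


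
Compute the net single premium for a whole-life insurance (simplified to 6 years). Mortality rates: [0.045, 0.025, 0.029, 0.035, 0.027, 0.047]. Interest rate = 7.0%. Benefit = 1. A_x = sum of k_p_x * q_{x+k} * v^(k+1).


v = 0.934579
Year 0: k_p_x=1.0, q=0.045, term=0.042056
Year 1: k_p_x=0.955, q=0.025, term=0.020853
Year 2: k_p_x=0.931125, q=0.029, term=0.022042
Year 3: k_p_x=0.904122, q=0.035, term=0.024141
Year 4: k_p_x=0.872478, q=0.027, term=0.016796
Year 5: k_p_x=0.848921, q=0.047, term=0.026587
A_x = 0.1525


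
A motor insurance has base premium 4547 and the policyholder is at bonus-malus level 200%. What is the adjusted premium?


adjusted = base * BM_level / 100
= 4547 * 200 / 100
= 4547 * 2.0
= 9094.0


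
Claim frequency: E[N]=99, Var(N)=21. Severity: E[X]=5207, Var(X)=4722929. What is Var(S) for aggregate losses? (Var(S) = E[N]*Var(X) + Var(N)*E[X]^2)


Var(S) = E[N]*Var(X) + Var(N)*E[X]^2
= 99*4722929 + 21*5207^2
= 467569971 + 569369829
= 1.0369e+09


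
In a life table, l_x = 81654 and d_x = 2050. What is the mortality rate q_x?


q_x = d_x / l_x
= 2050 / 81654
= 0.0251


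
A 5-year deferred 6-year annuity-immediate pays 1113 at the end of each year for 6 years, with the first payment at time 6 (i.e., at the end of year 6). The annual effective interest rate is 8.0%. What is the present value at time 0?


PV at time 5 of the 6-year annuity-immediate:
a_n = 1113 * (1-(1+0.08)^(-6))/0.08 = 5145.2651
Discount back 5 years to time 0:
PV = 5145.2651 * (1+0.08)^(-5)
= 5145.2651 * 0.680583
= 3501.7809


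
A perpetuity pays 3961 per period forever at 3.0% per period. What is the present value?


PV = PMT / i
= 3961 / 0.03
= 132033.3333


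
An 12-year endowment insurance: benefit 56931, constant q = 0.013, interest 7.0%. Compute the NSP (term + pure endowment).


Term component = 5533.0266
Pure endowment = 12_p_x * v^12 * benefit = 0.854685 * 0.444012 * 56931 = 21604.7533
NSP = 27137.7799


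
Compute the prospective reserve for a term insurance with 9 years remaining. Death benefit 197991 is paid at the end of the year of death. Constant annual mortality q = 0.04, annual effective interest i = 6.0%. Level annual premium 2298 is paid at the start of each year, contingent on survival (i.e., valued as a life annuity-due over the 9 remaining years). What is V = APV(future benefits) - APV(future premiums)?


v = 1/(1+i) = 0.943396
APV(future benefits) per unit = sum_{k=0}^{8} k_p_x * q * v^(k+1) = 0.236036
APV(future benefits) = 197991 * 0.236036 = 46733.0189
Life annuity-due factor ä_{x:9} = sum_{k=0}^{8} k_p_x * v^k = 6.254956
APV(future premiums) = 2298 * 6.254956 = 14373.889
V = 46733.0189 - 14373.889
= 32359.1299


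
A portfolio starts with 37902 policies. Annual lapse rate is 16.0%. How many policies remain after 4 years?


remaining = initial * (1 - lapse)^years
= 37902 * (1 - 0.16)^4
= 37902 * 0.497871
= 18870.3203


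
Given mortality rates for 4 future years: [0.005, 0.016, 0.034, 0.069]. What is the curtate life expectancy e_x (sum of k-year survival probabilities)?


e_x = sum_{k=1}^{n} k_p_x
k_p_x values:
  1_p_x = 0.995
  2_p_x = 0.97908
  3_p_x = 0.945791
  4_p_x = 0.880532
e_x = 3.8004


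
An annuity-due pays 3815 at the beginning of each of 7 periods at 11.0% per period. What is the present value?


PV_due = PMT * (1-(1+i)^(-n))/i * (1+i)
PV_immediate = 17977.0287
PV_due = 17977.0287 * 1.11
= 19954.5019


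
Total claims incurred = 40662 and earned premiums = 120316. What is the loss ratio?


Loss ratio = claims / premiums
= 40662 / 120316
= 0.338


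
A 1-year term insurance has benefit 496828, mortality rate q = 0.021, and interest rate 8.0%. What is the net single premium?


NSP = benefit * q * v
v = 1/(1+i) = 0.925926
NSP = 496828 * 0.021 * 0.925926
= 9660.5444


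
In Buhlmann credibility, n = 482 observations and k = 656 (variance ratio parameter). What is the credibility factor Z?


Z = n / (n + k)
= 482 / (482 + 656)
= 482 / 1138
= 0.4236


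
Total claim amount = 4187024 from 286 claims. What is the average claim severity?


severity = total / number
= 4187024 / 286
= 14639.9441


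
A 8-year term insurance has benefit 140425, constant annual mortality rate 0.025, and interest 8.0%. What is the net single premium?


NSP = benefit * sum_{k=0}^{n-1} k_p_x * q * v^(k+1)
With constant q=0.025, v=0.925926
Sum = 0.133045
NSP = 140425 * 0.133045
= 18682.8254


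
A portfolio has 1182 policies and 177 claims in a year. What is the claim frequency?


frequency = claims / policies
= 177 / 1182
= 0.1497


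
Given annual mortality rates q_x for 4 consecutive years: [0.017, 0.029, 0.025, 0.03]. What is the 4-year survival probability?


p_k = 1 - q_k for each year
Survival = product of (1 - q_k)
= 0.983 * 0.971 * 0.975 * 0.97
= 0.9027


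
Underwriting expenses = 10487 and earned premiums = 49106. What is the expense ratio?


Expense ratio = expenses / premiums
= 10487 / 49106
= 0.2136


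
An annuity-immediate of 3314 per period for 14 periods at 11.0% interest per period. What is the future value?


FV = PMT * ((1+i)^n - 1) / i
= 3314 * ((1.11)^14 - 1) / 0.11
= 3314 * (4.310441 - 1) / 0.11
= 99734.5583


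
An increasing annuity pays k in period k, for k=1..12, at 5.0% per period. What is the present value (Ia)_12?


(Ia)_n = sum_{k=1}^{n} k * v^k, v = 1/(1+i)
v = 0.952381
Sum computed term by term:
(Ia)_12 = 52.4873


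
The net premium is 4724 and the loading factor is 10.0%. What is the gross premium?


Gross = net * (1 + loading)
= 4724 * (1 + 0.1)
= 4724 * 1.1
= 5196.4


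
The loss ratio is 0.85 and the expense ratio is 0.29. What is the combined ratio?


Combined ratio = loss ratio + expense ratio
= 0.85 + 0.29
= 1.14


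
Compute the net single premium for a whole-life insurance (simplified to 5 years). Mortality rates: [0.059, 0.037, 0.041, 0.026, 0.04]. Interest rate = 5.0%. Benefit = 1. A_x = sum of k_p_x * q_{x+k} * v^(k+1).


v = 0.952381
Year 0: k_p_x=1.0, q=0.059, term=0.05619
Year 1: k_p_x=0.941, q=0.037, term=0.03158
Year 2: k_p_x=0.906183, q=0.041, term=0.032095
Year 3: k_p_x=0.869029, q=0.026, term=0.018589
Year 4: k_p_x=0.846435, q=0.04, term=0.026528
A_x = 0.165


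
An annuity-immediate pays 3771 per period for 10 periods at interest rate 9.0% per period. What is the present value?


PV = PMT * (1 - (1+i)^(-n)) / i
= 3771 * (1 - (1+0.09)^(-10)) / 0.09
= 3771 * (1 - 0.422411) / 0.09
= 3771 * 6.417658
= 24200.9872


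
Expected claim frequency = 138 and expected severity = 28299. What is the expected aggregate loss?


E[S] = E[N] * E[X]
= 138 * 28299
= 3.9053e+06


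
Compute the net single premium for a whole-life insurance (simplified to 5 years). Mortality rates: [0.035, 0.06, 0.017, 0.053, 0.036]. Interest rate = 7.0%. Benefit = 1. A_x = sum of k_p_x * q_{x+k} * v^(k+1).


v = 0.934579
Year 0: k_p_x=1.0, q=0.035, term=0.03271
Year 1: k_p_x=0.965, q=0.06, term=0.050572
Year 2: k_p_x=0.9071, q=0.017, term=0.012588
Year 3: k_p_x=0.891679, q=0.053, term=0.036054
Year 4: k_p_x=0.84442, q=0.036, term=0.021674
A_x = 0.1536


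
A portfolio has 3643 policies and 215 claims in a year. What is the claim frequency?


frequency = claims / policies
= 215 / 3643
= 0.059


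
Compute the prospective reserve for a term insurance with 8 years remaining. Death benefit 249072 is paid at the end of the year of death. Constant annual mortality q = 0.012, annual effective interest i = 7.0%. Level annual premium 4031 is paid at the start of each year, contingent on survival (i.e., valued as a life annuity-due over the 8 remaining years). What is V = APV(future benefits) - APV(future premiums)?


v = 1/(1+i) = 0.934579
APV(future benefits) per unit = sum_{k=0}^{7} k_p_x * q * v^(k+1) = 0.069011
APV(future benefits) = 249072 * 0.069011 = 17188.6139
Life annuity-due factor ä_{x:8} = sum_{k=0}^{7} k_p_x * v^k = 6.153447
APV(future premiums) = 4031 * 6.153447 = 24804.5458
V = 17188.6139 - 24804.5458
= -7615.9319


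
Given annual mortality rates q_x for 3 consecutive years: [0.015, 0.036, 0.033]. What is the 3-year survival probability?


p_k = 1 - q_k for each year
Survival = product of (1 - q_k)
= 0.985 * 0.964 * 0.967
= 0.9182


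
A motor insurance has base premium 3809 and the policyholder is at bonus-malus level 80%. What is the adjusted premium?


adjusted = base * BM_level / 100
= 3809 * 80 / 100
= 3809 * 0.8
= 3047.2


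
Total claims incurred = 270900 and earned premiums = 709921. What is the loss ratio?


Loss ratio = claims / premiums
= 270900 / 709921
= 0.3816


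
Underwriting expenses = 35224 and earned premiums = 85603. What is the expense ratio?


Expense ratio = expenses / premiums
= 35224 / 85603
= 0.4115


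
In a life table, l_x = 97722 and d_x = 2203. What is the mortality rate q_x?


q_x = d_x / l_x
= 2203 / 97722
= 0.0225


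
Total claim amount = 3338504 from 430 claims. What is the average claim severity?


severity = total / number
= 3338504 / 430
= 7763.9628


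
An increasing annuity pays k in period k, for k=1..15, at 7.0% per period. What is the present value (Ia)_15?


(Ia)_n = sum_{k=1}^{n} k * v^k, v = 1/(1+i)
v = 0.934579
Sum computed term by term:
(Ia)_15 = 61.554


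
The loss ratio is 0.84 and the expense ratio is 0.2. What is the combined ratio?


Combined ratio = loss ratio + expense ratio
= 0.84 + 0.2
= 1.04


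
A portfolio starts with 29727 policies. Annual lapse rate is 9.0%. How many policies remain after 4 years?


remaining = initial * (1 - lapse)^years
= 29727 * (1 - 0.09)^4
= 29727 * 0.68575
= 20385.2787


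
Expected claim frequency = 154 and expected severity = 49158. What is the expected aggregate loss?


E[S] = E[N] * E[X]
= 154 * 49158
= 7.5703e+06


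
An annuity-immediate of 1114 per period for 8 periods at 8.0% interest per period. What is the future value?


FV = PMT * ((1+i)^n - 1) / i
= 1114 * ((1.08)^8 - 1) / 0.08
= 1114 * (1.85093 - 1) / 0.08
= 11849.2032


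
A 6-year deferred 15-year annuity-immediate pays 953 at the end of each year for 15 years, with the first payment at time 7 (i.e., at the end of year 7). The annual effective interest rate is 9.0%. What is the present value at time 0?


PV at time 6 of the 15-year annuity-immediate:
a_n = 953 * (1-(1+0.09)^(-15))/0.09 = 7681.8361
Discount back 6 years to time 0:
PV = 7681.8361 * (1+0.09)^(-6)
= 7681.8361 * 0.596267
= 4580.4279


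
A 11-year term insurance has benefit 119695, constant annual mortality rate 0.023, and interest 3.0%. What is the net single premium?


NSP = benefit * sum_{k=0}^{n-1} k_p_x * q * v^(k+1)
With constant q=0.023, v=0.970874
Sum = 0.191255
NSP = 119695 * 0.191255
= 22892.2725


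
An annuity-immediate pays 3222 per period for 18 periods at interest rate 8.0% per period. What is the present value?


PV = PMT * (1 - (1+i)^(-n)) / i
= 3222 * (1 - (1+0.08)^(-18)) / 0.08
= 3222 * (1 - 0.250249) / 0.08
= 3222 * 9.371887
= 30196.2204


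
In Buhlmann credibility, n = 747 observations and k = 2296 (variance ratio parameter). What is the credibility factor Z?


Z = n / (n + k)
= 747 / (747 + 2296)
= 747 / 3043
= 0.2455


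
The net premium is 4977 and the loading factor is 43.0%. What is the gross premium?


Gross = net * (1 + loading)
= 4977 * (1 + 0.43)
= 4977 * 1.43
= 7117.11


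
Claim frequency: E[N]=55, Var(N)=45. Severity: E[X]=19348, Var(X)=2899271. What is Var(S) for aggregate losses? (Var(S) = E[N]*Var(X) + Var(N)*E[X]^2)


Var(S) = E[N]*Var(X) + Var(N)*E[X]^2
= 55*2899271 + 45*19348^2
= 159459905 + 16845529680
= 1.7005e+10


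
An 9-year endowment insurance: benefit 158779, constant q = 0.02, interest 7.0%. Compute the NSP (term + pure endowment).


Term component = 19282.7025
Pure endowment = 9_p_x * v^9 * benefit = 0.833748 * 0.543934 * 158779 = 72006.8387
NSP = 91289.5412


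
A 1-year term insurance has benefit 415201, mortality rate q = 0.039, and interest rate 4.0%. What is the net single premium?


NSP = benefit * q * v
v = 1/(1+i) = 0.961538
NSP = 415201 * 0.039 * 0.961538
= 15570.0375


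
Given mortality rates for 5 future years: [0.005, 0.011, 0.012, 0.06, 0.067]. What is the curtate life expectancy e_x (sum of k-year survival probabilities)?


e_x = sum_{k=1}^{n} k_p_x
k_p_x values:
  1_p_x = 0.995
  2_p_x = 0.984055
  3_p_x = 0.972246
  4_p_x = 0.913912
  5_p_x = 0.852679
e_x = 4.7179


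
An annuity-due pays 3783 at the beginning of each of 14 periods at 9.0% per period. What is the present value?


PV_due = PMT * (1-(1+i)^(-n))/i * (1+i)
PV_immediate = 29455.0069
PV_due = 29455.0069 * 1.09
= 32105.9575


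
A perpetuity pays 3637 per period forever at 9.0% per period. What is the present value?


PV = PMT / i
= 3637 / 0.09
= 40411.1111


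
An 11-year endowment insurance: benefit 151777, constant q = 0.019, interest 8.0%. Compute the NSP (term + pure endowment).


Term component = 19012.6089
Pure endowment = 11_p_x * v^11 * benefit = 0.809765 * 0.428883 * 151777 = 52711.301
NSP = 71723.9099


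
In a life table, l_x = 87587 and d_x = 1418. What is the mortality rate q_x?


q_x = d_x / l_x
= 1418 / 87587
= 0.0162


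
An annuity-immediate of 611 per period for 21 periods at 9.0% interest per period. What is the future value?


FV = PMT * ((1+i)^n - 1) / i
= 611 * ((1.09)^21 - 1) / 0.09
= 611 * (6.108808 - 1) / 0.09
= 34683.1281


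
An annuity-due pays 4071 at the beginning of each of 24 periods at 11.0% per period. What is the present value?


PV_due = PMT * (1-(1+i)^(-n))/i * (1+i)
PV_immediate = 33985.264
PV_due = 33985.264 * 1.11
= 37723.643


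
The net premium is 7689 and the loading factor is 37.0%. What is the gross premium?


Gross = net * (1 + loading)
= 7689 * (1 + 0.37)
= 7689 * 1.37
= 10533.93


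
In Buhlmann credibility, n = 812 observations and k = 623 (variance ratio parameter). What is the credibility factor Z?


Z = n / (n + k)
= 812 / (812 + 623)
= 812 / 1435
= 0.5659


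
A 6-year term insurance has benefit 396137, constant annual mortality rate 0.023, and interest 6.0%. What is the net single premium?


NSP = benefit * sum_{k=0}^{n-1} k_p_x * q * v^(k+1)
With constant q=0.023, v=0.943396
Sum = 0.107213
NSP = 396137 * 0.107213
= 42471.0009


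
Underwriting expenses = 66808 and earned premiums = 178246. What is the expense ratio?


Expense ratio = expenses / premiums
= 66808 / 178246
= 0.3748


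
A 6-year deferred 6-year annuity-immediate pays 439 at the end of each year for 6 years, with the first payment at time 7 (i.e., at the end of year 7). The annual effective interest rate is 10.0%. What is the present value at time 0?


PV at time 6 of the 6-year annuity-immediate:
a_n = 439 * (1-(1+0.1)^(-6))/0.1 = 1911.9594
Discount back 6 years to time 0:
PV = 1911.9594 * (1+0.1)^(-6)
= 1911.9594 * 0.564474
= 1079.2513


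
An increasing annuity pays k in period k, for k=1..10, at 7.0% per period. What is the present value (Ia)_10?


(Ia)_n = sum_{k=1}^{n} k * v^k, v = 1/(1+i)
v = 0.934579
Sum computed term by term:
(Ia)_10 = 34.7391


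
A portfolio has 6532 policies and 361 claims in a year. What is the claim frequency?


frequency = claims / policies
= 361 / 6532
= 0.0553


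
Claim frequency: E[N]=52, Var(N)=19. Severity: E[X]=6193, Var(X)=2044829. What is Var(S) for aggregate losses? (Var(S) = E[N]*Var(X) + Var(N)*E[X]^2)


Var(S) = E[N]*Var(X) + Var(N)*E[X]^2
= 52*2044829 + 19*6193^2
= 106331108 + 728711731
= 8.3504e+08


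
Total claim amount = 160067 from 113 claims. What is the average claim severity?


severity = total / number
= 160067 / 113
= 1416.5221


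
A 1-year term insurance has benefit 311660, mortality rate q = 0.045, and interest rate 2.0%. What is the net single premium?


NSP = benefit * q * v
v = 1/(1+i) = 0.980392
NSP = 311660 * 0.045 * 0.980392
= 13749.7059


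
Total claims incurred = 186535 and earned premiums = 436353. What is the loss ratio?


Loss ratio = claims / premiums
= 186535 / 436353
= 0.4275


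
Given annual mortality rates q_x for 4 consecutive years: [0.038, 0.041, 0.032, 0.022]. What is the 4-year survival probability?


p_k = 1 - q_k for each year
Survival = product of (1 - q_k)
= 0.962 * 0.959 * 0.968 * 0.978
= 0.8734


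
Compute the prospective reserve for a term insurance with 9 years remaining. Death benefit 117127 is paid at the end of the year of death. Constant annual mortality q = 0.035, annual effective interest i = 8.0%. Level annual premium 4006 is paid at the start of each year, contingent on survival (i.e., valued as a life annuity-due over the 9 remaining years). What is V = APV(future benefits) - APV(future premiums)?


v = 1/(1+i) = 0.925926
APV(future benefits) per unit = sum_{k=0}^{8} k_p_x * q * v^(k+1) = 0.193863
APV(future benefits) = 117127 * 0.193863 = 22706.6039
Life annuity-due factor ä_{x:9} = sum_{k=0}^{8} k_p_x * v^k = 5.982062
APV(future premiums) = 4006 * 5.982062 = 23964.1384
V = 22706.6039 - 23964.1384
= -1257.5346


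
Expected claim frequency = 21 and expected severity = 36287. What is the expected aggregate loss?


E[S] = E[N] * E[X]
= 21 * 36287
= 762027


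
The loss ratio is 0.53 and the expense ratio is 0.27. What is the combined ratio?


Combined ratio = loss ratio + expense ratio
= 0.53 + 0.27
= 0.8


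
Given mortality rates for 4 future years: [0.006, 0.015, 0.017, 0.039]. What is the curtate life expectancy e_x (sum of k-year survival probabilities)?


e_x = sum_{k=1}^{n} k_p_x
k_p_x values:
  1_p_x = 0.994
  2_p_x = 0.97909
  3_p_x = 0.962445
  4_p_x = 0.92491
e_x = 3.8604


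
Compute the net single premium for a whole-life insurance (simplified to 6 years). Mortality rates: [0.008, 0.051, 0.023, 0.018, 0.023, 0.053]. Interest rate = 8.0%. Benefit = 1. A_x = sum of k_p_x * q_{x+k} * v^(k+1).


v = 0.925926
Year 0: k_p_x=1.0, q=0.008, term=0.007407
Year 1: k_p_x=0.992, q=0.051, term=0.043374
Year 2: k_p_x=0.941408, q=0.023, term=0.017188
Year 3: k_p_x=0.919756, q=0.018, term=0.012169
Year 4: k_p_x=0.9032, q=0.023, term=0.014138
Year 5: k_p_x=0.882426, q=0.053, term=0.029472
A_x = 0.1237


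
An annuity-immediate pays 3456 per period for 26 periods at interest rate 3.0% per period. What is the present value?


PV = PMT * (1 - (1+i)^(-n)) / i
= 3456 * (1 - (1+0.03)^(-26)) / 0.03
= 3456 * (1 - 0.463695) / 0.03
= 3456 * 17.876842
= 61782.3674


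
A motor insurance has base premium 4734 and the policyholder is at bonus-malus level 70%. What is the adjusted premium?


adjusted = base * BM_level / 100
= 4734 * 70 / 100
= 4734 * 0.7
= 3313.8


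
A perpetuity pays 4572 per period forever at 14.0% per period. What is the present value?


PV = PMT / i
= 4572 / 0.14
= 32657.1429


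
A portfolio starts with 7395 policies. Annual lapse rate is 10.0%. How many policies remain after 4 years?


remaining = initial * (1 - lapse)^years
= 7395 * (1 - 0.1)^4
= 7395 * 0.6561
= 4851.8595


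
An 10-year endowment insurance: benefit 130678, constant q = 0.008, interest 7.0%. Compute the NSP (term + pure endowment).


Term component = 7115.389
Pure endowment = 10_p_x * v^10 * benefit = 0.922819 * 0.508349 * 130678 = 61302.957
NSP = 68418.346


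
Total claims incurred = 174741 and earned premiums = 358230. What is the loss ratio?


Loss ratio = claims / premiums
= 174741 / 358230
= 0.4878


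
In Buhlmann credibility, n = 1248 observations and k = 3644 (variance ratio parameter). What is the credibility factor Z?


Z = n / (n + k)
= 1248 / (1248 + 3644)
= 1248 / 4892
= 0.2551


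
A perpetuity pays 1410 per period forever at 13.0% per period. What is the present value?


PV = PMT / i
= 1410 / 0.13
= 10846.1538


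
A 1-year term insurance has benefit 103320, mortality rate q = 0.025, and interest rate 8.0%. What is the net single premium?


NSP = benefit * q * v
v = 1/(1+i) = 0.925926
NSP = 103320 * 0.025 * 0.925926
= 2391.6667


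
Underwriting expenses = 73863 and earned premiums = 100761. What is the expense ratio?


Expense ratio = expenses / premiums
= 73863 / 100761
= 0.7331


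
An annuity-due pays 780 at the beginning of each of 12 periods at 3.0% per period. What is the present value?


PV_due = PMT * (1-(1+i)^(-n))/i * (1+i)
PV_immediate = 7764.1231
PV_due = 7764.1231 * 1.03
= 7997.0468


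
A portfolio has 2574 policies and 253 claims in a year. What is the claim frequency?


frequency = claims / policies
= 253 / 2574
= 0.0983


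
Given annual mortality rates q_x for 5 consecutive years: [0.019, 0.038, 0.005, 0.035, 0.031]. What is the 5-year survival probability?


p_k = 1 - q_k for each year
Survival = product of (1 - q_k)
= 0.981 * 0.962 * 0.995 * 0.965 * 0.969
= 0.878


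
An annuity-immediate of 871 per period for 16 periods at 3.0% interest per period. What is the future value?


FV = PMT * ((1+i)^n - 1) / i
= 871 * ((1.03)^16 - 1) / 0.03
= 871 * (1.604706 - 1) / 0.03
= 17556.6436


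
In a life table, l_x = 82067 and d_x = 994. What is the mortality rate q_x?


q_x = d_x / l_x
= 994 / 82067
= 0.0121


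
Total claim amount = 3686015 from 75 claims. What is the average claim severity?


severity = total / number
= 3686015 / 75
= 49146.8667


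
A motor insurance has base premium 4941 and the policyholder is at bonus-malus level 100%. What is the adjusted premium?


adjusted = base * BM_level / 100
= 4941 * 100 / 100
= 4941 * 1.0
= 4941.0


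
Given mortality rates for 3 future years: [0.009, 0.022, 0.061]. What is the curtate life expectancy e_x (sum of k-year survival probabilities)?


e_x = sum_{k=1}^{n} k_p_x
k_p_x values:
  1_p_x = 0.991
  2_p_x = 0.969198
  3_p_x = 0.910077
e_x = 2.8703


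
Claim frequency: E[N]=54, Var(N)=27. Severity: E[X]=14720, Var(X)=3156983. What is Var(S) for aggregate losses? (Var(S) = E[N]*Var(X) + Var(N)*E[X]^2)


Var(S) = E[N]*Var(X) + Var(N)*E[X]^2
= 54*3156983 + 27*14720^2
= 170477082 + 5850316800
= 6.0208e+09


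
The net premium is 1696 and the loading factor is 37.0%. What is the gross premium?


Gross = net * (1 + loading)
= 1696 * (1 + 0.37)
= 1696 * 1.37
= 2323.52


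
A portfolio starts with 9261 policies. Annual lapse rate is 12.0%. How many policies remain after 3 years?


remaining = initial * (1 - lapse)^years
= 9261 * (1 - 0.12)^3
= 9261 * 0.681472
= 6311.1122


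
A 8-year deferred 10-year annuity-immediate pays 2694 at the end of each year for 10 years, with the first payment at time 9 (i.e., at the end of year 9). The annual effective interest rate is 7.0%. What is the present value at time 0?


PV at time 8 of the 10-year annuity-immediate:
a_n = 2694 * (1-(1+0.07)^(-10))/0.07 = 18921.5287
Discount back 8 years to time 0:
PV = 18921.5287 * (1+0.07)^(-8)
= 18921.5287 * 0.582009
= 11012.502


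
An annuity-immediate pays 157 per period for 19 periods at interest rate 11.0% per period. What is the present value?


PV = PMT * (1 - (1+i)^(-n)) / i
= 157 * (1 - (1+0.11)^(-19)) / 0.11
= 157 * (1 - 0.137678) / 0.11
= 157 * 7.839294
= 1230.7692


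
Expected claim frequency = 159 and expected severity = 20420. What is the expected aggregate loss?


E[S] = E[N] * E[X]
= 159 * 20420
= 3.2468e+06


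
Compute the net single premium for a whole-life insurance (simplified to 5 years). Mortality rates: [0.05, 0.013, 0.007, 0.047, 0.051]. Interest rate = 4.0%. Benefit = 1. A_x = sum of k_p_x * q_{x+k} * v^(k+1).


v = 0.961538
Year 0: k_p_x=1.0, q=0.05, term=0.048077
Year 1: k_p_x=0.95, q=0.013, term=0.011418
Year 2: k_p_x=0.93765, q=0.007, term=0.005835
Year 3: k_p_x=0.931086, q=0.047, term=0.037407
Year 4: k_p_x=0.887325, q=0.051, term=0.037195
A_x = 0.1399


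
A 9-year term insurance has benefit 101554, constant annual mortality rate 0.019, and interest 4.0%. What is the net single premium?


NSP = benefit * sum_{k=0}^{n-1} k_p_x * q * v^(k+1)
With constant q=0.019, v=0.961538
Sum = 0.131653
NSP = 101554 * 0.131653
= 13369.923


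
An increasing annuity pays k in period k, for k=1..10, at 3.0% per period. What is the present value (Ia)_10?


(Ia)_n = sum_{k=1}^{n} k * v^k, v = 1/(1+i)
v = 0.970874
Sum computed term by term:
(Ia)_10 = 44.839


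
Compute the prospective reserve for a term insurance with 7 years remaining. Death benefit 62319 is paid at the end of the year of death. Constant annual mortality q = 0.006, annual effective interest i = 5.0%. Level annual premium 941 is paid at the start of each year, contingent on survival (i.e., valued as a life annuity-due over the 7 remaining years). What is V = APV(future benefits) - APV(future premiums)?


v = 1/(1+i) = 0.952381
APV(future benefits) per unit = sum_{k=0}^{6} k_p_x * q * v^(k+1) = 0.03414
APV(future benefits) = 62319 * 0.03414 = 2127.5396
Life annuity-due factor ä_{x:7} = sum_{k=0}^{6} k_p_x * v^k = 5.974413
APV(future premiums) = 941 * 5.974413 = 5621.9225
V = 2127.5396 - 5621.9225
= -3494.3829


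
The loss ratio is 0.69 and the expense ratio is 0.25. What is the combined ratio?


Combined ratio = loss ratio + expense ratio
= 0.69 + 0.25
= 0.94


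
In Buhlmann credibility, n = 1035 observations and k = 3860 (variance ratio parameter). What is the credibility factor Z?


Z = n / (n + k)
= 1035 / (1035 + 3860)
= 1035 / 4895
= 0.2114


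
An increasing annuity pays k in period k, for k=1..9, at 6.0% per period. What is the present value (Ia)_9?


(Ia)_n = sum_{k=1}^{n} k * v^k, v = 1/(1+i)
v = 0.943396
Sum computed term by term:
(Ia)_9 = 31.3785


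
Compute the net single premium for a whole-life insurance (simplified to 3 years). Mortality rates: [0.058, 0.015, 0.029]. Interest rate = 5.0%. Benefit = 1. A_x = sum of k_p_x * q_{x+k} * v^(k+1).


v = 0.952381
Year 0: k_p_x=1.0, q=0.058, term=0.055238
Year 1: k_p_x=0.942, q=0.015, term=0.012816
Year 2: k_p_x=0.92787, q=0.029, term=0.023244
A_x = 0.0913


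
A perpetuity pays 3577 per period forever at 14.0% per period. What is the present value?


PV = PMT / i
= 3577 / 0.14
= 25550.0


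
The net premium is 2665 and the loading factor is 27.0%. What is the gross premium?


Gross = net * (1 + loading)
= 2665 * (1 + 0.27)
= 2665 * 1.27
= 3384.55


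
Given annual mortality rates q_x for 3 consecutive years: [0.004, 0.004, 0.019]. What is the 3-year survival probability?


p_k = 1 - q_k for each year
Survival = product of (1 - q_k)
= 0.996 * 0.996 * 0.981
= 0.9732


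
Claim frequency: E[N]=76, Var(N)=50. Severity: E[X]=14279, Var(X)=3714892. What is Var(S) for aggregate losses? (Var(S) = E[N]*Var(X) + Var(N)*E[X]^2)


Var(S) = E[N]*Var(X) + Var(N)*E[X]^2
= 76*3714892 + 50*14279^2
= 282331792 + 10194492050
= 1.0477e+10


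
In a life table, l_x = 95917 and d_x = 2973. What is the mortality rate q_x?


q_x = d_x / l_x
= 2973 / 95917
= 0.031


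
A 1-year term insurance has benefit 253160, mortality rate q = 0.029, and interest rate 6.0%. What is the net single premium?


NSP = benefit * q * v
v = 1/(1+i) = 0.943396
NSP = 253160 * 0.029 * 0.943396
= 6926.0755


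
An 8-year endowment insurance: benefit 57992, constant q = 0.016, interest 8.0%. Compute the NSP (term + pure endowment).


Term component = 5075.5987
Pure endowment = 8_p_x * v^8 * benefit = 0.878943 * 0.540269 * 57992 = 27538.408
NSP = 32614.0067


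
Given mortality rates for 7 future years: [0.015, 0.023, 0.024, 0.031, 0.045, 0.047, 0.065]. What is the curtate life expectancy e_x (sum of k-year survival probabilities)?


e_x = sum_{k=1}^{n} k_p_x
k_p_x values:
  1_p_x = 0.985
  2_p_x = 0.962345
  3_p_x = 0.939249
  4_p_x = 0.910132
  5_p_x = 0.869176
  6_p_x = 0.828325
  7_p_x = 0.774484
e_x = 6.2687


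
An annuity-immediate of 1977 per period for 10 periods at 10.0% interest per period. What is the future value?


FV = PMT * ((1+i)^n - 1) / i
= 1977 * ((1.1)^10 - 1) / 0.1
= 1977 * (2.593742 - 1) / 0.1
= 31508.2884


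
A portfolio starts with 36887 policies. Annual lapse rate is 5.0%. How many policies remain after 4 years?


remaining = initial * (1 - lapse)^years
= 36887 * (1 - 0.05)^4
= 36887 * 0.814506
= 30044.692


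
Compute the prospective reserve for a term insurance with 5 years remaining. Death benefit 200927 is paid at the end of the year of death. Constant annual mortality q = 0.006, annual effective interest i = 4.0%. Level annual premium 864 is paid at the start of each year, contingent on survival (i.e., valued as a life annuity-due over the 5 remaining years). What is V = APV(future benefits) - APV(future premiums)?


v = 1/(1+i) = 0.961538
APV(future benefits) per unit = sum_{k=0}^{4} k_p_x * q * v^(k+1) = 0.026405
APV(future benefits) = 200927 * 0.026405 = 5305.4316
Life annuity-due factor ä_{x:5} = sum_{k=0}^{4} k_p_x * v^k = 4.576827
APV(future premiums) = 864 * 4.576827 = 3954.3786
V = 5305.4316 - 3954.3786
= 1351.053


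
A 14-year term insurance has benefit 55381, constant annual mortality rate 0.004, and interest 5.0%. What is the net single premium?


NSP = benefit * sum_{k=0}^{n-1} k_p_x * q * v^(k+1)
With constant q=0.004, v=0.952381
Sum = 0.038703
NSP = 55381 * 0.038703
= 2143.4175


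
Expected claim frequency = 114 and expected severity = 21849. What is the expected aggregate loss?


E[S] = E[N] * E[X]
= 114 * 21849
= 2.4908e+06


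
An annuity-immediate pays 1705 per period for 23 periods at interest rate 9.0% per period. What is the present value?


PV = PMT * (1 - (1+i)^(-n)) / i
= 1705 * (1 - (1+0.09)^(-23)) / 0.09
= 1705 * (1 - 0.137781) / 0.09
= 1705 * 9.580207
= 16334.2526


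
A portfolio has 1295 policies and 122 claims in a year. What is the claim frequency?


frequency = claims / policies
= 122 / 1295
= 0.0942


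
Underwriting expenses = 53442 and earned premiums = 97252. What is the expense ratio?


Expense ratio = expenses / premiums
= 53442 / 97252
= 0.5495


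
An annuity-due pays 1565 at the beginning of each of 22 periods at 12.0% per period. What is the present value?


PV_due = PMT * (1-(1+i)^(-n))/i * (1+i)
PV_immediate = 11963.8706
PV_due = 11963.8706 * 1.12
= 13399.5351


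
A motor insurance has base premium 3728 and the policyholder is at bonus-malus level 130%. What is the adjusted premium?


adjusted = base * BM_level / 100
= 3728 * 130 / 100
= 3728 * 1.3
= 4846.4


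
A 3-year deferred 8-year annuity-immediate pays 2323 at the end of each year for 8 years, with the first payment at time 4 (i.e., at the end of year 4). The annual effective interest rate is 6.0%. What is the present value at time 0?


PV at time 3 of the 8-year annuity-immediate:
a_n = 2323 * (1-(1+0.06)^(-8))/0.06 = 14425.351
Discount back 3 years to time 0:
PV = 14425.351 * (1+0.06)^(-3)
= 14425.351 * 0.839619
= 12111.8029


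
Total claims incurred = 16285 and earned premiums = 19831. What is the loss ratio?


Loss ratio = claims / premiums
= 16285 / 19831
= 0.8212


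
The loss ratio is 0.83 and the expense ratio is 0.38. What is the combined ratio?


Combined ratio = loss ratio + expense ratio
= 0.83 + 0.38
= 1.21


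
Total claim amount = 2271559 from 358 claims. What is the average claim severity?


severity = total / number
= 2271559 / 358
= 6345.1369


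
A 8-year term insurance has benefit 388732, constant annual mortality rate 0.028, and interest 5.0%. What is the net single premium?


NSP = benefit * sum_{k=0}^{n-1} k_p_x * q * v^(k+1)
With constant q=0.028, v=0.952381
Sum = 0.165386
NSP = 388732 * 0.165386
= 64290.8449


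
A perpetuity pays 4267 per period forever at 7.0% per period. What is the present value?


PV = PMT / i
= 4267 / 0.07
= 60957.1429


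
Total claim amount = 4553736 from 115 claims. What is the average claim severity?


severity = total / number
= 4553736 / 115
= 39597.7043


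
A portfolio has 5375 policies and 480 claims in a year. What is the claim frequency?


frequency = claims / policies
= 480 / 5375
= 0.0893


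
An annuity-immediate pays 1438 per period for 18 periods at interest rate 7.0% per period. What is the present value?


PV = PMT * (1 - (1+i)^(-n)) / i
= 1438 * (1 - (1+0.07)^(-18)) / 0.07
= 1438 * (1 - 0.295864) / 0.07
= 1438 * 10.059087
= 14464.967


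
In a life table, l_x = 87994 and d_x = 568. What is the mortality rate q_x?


q_x = d_x / l_x
= 568 / 87994
= 0.0065


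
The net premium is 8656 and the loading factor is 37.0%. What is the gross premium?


Gross = net * (1 + loading)
= 8656 * (1 + 0.37)
= 8656 * 1.37
= 11858.72


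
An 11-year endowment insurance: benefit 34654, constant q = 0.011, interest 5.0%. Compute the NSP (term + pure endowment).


Term component = 3013.9415
Pure endowment = 11_p_x * v^11 * benefit = 0.88544 * 0.584679 * 34654 = 17940.3243
NSP = 20954.2658


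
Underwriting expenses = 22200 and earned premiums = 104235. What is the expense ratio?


Expense ratio = expenses / premiums
= 22200 / 104235
= 0.213


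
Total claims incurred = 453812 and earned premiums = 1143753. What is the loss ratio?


Loss ratio = claims / premiums
= 453812 / 1143753
= 0.3968


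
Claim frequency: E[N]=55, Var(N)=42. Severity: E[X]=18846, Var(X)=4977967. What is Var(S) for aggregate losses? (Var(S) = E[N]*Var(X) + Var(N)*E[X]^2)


Var(S) = E[N]*Var(X) + Var(N)*E[X]^2
= 55*4977967 + 42*18846^2
= 273788185 + 14917212072
= 1.5191e+10


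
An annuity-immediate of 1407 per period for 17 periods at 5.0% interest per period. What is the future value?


FV = PMT * ((1+i)^n - 1) / i
= 1407 * ((1.05)^17 - 1) / 0.05
= 1407 * (2.292018 - 1) / 0.05
= 36357.3955


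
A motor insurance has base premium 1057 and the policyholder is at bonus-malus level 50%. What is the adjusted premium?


adjusted = base * BM_level / 100
= 1057 * 50 / 100
= 1057 * 0.5
= 528.5


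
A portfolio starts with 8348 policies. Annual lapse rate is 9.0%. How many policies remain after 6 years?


remaining = initial * (1 - lapse)^years
= 8348 * (1 - 0.09)^6
= 8348 * 0.567869
= 4740.5725


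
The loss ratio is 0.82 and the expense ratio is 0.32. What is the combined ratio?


Combined ratio = loss ratio + expense ratio
= 0.82 + 0.32
= 1.14


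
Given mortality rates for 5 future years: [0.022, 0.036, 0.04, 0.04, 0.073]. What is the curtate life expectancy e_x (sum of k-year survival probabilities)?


e_x = sum_{k=1}^{n} k_p_x
k_p_x values:
  1_p_x = 0.978
  2_p_x = 0.942792
  3_p_x = 0.90508
  4_p_x = 0.868877
  5_p_x = 0.805449
e_x = 4.5002


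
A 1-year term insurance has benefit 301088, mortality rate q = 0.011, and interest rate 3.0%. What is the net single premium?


NSP = benefit * q * v
v = 1/(1+i) = 0.970874
NSP = 301088 * 0.011 * 0.970874
= 3215.5029


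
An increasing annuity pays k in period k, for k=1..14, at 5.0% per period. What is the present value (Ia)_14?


(Ia)_n = sum_{k=1}^{n} k * v^k, v = 1/(1+i)
v = 0.952381
Sum computed term by term:
(Ia)_14 = 66.4524


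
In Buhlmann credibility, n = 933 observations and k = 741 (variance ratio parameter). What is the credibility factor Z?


Z = n / (n + k)
= 933 / (933 + 741)
= 933 / 1674
= 0.5573


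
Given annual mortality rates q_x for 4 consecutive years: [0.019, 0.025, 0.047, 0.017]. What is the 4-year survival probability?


p_k = 1 - q_k for each year
Survival = product of (1 - q_k)
= 0.981 * 0.975 * 0.953 * 0.983
= 0.896


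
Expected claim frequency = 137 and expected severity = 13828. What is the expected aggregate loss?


E[S] = E[N] * E[X]
= 137 * 13828
= 1.8944e+06


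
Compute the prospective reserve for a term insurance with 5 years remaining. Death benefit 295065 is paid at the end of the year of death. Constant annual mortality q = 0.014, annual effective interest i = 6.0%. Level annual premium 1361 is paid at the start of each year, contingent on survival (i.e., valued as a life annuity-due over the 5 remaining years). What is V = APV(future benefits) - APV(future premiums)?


v = 1/(1+i) = 0.943396
APV(future benefits) per unit = sum_{k=0}^{4} k_p_x * q * v^(k+1) = 0.057439
APV(future benefits) = 295065 * 0.057439 = 16948.2102
Life annuity-due factor ä_{x:5} = sum_{k=0}^{4} k_p_x * v^k = 4.348946
APV(future premiums) = 1361 * 4.348946 = 5918.9149
V = 16948.2102 - 5918.9149
= 11029.2952


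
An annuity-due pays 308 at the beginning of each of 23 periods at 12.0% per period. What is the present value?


PV_due = PMT * (1-(1+i)^(-n))/i * (1+i)
PV_immediate = 2377.2776
PV_due = 2377.2776 * 1.12
= 2662.5509


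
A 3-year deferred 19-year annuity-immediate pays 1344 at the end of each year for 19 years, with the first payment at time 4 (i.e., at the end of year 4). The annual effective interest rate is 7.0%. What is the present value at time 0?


PV at time 3 of the 19-year annuity-immediate:
a_n = 1344 * (1-(1+0.07)^(-19))/0.07 = 13891.04
Discount back 3 years to time 0:
PV = 13891.04 * (1+0.07)^(-3)
= 13891.04 * 0.816298
= 11339.2265
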